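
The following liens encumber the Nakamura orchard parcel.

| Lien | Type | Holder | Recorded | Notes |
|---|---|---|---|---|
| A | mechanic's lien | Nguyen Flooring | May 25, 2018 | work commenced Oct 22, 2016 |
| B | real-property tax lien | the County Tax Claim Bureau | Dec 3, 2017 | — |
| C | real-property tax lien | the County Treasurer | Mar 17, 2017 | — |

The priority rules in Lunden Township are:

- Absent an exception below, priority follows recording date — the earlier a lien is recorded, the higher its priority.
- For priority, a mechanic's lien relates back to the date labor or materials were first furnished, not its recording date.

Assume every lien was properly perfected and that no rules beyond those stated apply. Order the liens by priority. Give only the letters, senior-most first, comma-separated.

A, C, B

Effective dates: A relates back to Oct 22, 2016 (work commenced).
By effective date: A (Oct 22, 2016), C (Mar 17, 2017), B (Dec 3, 2017).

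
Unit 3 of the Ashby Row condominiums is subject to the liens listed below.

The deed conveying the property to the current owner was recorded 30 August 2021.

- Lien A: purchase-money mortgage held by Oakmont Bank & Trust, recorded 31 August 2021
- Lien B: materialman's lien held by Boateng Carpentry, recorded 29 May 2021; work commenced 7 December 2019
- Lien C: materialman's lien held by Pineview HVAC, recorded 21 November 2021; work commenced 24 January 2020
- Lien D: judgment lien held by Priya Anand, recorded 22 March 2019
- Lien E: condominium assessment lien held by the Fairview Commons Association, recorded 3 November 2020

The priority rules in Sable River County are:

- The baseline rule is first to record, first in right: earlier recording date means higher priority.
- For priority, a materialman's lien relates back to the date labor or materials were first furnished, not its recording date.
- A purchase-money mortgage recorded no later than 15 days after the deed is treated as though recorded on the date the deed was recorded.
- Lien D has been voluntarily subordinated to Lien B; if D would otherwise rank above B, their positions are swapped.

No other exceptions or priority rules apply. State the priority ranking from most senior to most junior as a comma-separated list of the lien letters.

Effective dates: A relates back to the deed date 30 August 2021; B is treated as recorded 7 December 2019, the work-commencement date; C's effective date is 24 January 2020, when work began.
By effective date, earliest first: D (22 March 2019), B (7 December 2019), C (24 January 2020), E (3 November 2020), A (30 August 2021).
Because D would otherwise rank above B, the subordination swaps them.

B, D, C, E, A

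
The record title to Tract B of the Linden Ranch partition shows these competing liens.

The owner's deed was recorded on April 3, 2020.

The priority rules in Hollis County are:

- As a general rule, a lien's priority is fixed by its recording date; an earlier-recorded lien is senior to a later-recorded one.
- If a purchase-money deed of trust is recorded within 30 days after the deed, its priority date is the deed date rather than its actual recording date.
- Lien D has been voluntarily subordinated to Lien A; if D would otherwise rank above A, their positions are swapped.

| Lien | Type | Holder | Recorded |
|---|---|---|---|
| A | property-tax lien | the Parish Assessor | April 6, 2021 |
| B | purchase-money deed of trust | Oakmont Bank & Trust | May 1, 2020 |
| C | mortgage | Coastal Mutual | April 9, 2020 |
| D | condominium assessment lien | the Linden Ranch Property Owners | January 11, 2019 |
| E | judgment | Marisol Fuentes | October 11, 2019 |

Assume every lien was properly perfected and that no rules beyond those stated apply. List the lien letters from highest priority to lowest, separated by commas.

First, effective dates: B relates back to the deed date April 3, 2020.
Sorted by effective date: D (January 11, 2019), E (October 11, 2019), B (April 3, 2020), C (April 9, 2020), A (April 6, 2021).
D would otherwise be senior to A, so under the subordination agreement D and A exchange positions.

A, E, B, C, D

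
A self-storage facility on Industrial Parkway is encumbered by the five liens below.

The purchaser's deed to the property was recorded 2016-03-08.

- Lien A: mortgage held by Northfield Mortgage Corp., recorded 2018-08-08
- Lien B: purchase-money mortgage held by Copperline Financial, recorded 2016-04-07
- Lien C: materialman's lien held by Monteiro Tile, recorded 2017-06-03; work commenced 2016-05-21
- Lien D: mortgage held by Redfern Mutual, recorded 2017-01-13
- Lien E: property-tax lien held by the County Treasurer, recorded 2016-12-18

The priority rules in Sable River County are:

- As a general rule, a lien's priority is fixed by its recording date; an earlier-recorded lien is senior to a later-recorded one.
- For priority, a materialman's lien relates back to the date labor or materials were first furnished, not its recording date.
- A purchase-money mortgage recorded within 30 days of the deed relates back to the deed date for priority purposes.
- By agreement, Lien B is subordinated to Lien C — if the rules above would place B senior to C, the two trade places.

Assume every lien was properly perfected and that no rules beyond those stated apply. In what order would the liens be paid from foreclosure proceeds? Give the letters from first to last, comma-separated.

C, B, E, D, A

Effective dates after the stated exceptions: B was recorded within the 30-day window, so its effective date is the deed date 2016-03-08; C's effective date is 2016-05-21, when work began.
By effective date, earliest first: B (2016-03-08), C (2016-05-21), E (2016-12-18), D (2017-01-13), A (2018-08-08).
The subordination applies — B was senior to C — so B and C swap.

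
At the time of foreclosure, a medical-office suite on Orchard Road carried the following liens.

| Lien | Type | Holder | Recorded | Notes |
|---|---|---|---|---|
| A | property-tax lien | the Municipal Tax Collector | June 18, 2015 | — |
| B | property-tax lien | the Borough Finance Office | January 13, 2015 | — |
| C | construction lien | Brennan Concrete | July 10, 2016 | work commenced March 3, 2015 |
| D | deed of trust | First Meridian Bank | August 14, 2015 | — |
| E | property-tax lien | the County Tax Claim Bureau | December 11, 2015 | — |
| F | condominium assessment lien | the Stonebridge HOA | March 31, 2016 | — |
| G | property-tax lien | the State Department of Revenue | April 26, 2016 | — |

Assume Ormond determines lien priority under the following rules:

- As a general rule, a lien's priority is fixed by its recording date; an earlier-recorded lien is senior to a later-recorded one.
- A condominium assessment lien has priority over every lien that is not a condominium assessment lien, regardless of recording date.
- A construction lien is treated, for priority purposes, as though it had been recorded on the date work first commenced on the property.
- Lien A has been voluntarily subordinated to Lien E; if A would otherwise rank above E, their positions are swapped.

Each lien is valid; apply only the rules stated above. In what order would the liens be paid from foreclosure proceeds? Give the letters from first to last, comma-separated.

Effective dates after the stated exceptions: C's effective date is March 3, 2015, when work began.
F, as a condominium assessment lien, has superpriority and ranks first.
The other liens, earliest effective date first: B (January 13, 2015), C (March 3, 2015), A (June 18, 2015), D (August 14, 2015), E (December 11, 2015), G (April 26, 2016).
The subordination applies — A was senior to E — so A and E swap.

F, B, C, E, D, A, G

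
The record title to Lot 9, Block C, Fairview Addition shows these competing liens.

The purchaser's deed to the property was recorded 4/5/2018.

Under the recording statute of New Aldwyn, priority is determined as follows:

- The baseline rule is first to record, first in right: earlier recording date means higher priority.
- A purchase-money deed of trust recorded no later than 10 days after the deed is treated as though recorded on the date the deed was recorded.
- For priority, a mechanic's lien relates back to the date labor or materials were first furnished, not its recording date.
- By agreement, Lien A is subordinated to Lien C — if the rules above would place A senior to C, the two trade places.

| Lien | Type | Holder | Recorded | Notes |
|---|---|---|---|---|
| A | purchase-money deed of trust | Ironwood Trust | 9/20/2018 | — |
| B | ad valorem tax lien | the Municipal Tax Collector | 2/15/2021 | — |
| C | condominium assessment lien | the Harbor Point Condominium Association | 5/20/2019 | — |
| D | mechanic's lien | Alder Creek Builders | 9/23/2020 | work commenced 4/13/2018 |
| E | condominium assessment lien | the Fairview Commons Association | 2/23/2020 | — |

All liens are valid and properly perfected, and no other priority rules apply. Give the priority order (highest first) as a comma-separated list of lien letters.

D, C, A, E, B

First, effective dates: A was recorded 168 days after the deed, outside the 10-day window, so it keeps its recording date; D is treated as recorded 4/13/2018, the work-commencement date.
Sorted by effective date: D (4/13/2018), A (9/20/2018), C (5/20/2019), E (2/23/2020), B (2/15/2021).
A is senior to C before the subordination, so the two trade places.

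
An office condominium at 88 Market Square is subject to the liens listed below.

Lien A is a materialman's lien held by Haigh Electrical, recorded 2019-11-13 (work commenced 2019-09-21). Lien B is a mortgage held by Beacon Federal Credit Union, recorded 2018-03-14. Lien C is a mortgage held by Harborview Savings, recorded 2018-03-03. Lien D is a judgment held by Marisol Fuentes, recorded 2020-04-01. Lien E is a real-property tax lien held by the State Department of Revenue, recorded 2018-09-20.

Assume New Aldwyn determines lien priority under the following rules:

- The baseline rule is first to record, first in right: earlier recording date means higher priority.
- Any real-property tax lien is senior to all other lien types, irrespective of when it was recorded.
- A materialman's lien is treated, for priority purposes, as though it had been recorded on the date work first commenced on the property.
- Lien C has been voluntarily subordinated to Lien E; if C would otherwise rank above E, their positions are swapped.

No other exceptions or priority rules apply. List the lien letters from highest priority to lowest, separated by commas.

Effective dates after the stated exceptions: A is treated as recorded 2019-09-21, the work-commencement date.
E, as a real-property tax lien, has superpriority and ranks first.
Ordering the rest by effective date: C (2018-03-03), B (2018-03-14), A (2019-09-21), D (2020-04-01).
C is already junior to E, so the subordination agreement changes nothing.

E, C, B, A, D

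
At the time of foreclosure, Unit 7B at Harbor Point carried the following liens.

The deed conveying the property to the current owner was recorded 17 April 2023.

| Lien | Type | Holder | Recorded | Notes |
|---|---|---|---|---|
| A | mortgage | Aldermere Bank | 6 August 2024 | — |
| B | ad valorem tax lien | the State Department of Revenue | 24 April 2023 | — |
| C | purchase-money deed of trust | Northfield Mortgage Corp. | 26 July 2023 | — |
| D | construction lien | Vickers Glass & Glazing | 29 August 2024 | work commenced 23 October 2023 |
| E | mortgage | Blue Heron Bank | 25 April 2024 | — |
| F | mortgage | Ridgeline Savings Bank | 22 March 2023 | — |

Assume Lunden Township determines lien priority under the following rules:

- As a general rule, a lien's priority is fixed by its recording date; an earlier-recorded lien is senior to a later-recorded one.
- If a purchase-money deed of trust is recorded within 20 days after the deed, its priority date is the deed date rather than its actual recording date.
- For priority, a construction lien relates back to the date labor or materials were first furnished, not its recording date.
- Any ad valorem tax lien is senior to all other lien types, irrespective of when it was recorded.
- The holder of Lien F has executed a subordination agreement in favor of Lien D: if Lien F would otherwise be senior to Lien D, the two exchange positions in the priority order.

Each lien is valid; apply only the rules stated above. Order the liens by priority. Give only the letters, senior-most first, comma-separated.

B, D, C, F, E, A

Effective dates: C was recorded 100 days after the deed — beyond 20 days — so no relation-back applies; D's effective date is 23 October 2023, when work began.
B, as an ad valorem tax lien, has superpriority and ranks first.
Among the remaining liens, by effective date: F (22 March 2023), C (26 July 2023), D (23 October 2023), E (25 April 2024), A (6 August 2024).
F is senior to D before the subordination, so the two trade places.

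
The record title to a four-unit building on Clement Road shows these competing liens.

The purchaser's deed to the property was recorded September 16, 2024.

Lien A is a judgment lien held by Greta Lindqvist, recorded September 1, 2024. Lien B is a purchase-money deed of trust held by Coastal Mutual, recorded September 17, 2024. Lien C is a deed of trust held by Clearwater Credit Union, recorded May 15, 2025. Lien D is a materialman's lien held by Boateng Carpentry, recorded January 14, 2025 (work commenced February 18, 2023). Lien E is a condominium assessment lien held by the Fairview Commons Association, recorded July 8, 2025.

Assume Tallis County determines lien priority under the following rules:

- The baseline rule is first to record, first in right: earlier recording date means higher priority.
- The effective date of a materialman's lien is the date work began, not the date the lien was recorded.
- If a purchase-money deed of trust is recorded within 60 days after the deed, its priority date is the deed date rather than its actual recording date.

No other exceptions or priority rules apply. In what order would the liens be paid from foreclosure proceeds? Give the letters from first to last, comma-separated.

First, effective dates: B's effective date is the deed date, September 16, 2024; D's effective date is February 18, 2023, when work began.
Sorted by effective date: D (February 18, 2023), A (September 1, 2024), B (September 16, 2024), C (May 15, 2025), E (July 8, 2025).

D, A, B, C, E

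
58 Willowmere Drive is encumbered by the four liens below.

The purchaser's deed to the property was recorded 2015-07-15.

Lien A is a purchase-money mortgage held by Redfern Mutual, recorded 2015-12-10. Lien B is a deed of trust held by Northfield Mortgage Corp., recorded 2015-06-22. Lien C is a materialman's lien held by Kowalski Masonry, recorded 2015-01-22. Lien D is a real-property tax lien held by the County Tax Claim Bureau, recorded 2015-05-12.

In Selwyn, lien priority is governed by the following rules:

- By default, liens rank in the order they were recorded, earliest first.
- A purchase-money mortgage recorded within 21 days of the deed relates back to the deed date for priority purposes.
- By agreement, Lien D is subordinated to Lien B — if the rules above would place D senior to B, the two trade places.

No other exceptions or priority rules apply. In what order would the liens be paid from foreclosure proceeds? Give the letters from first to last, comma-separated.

C, B, D, A

Adjusting effective dates: A missed the 21-day window (148 days after the deed), so its recording date stands.
Ordering by effective date: C (2015-01-22), D (2015-05-12), B (2015-06-22), A (2015-12-10).
D would otherwise be senior to B, so under the subordination agreement D and B exchange positions.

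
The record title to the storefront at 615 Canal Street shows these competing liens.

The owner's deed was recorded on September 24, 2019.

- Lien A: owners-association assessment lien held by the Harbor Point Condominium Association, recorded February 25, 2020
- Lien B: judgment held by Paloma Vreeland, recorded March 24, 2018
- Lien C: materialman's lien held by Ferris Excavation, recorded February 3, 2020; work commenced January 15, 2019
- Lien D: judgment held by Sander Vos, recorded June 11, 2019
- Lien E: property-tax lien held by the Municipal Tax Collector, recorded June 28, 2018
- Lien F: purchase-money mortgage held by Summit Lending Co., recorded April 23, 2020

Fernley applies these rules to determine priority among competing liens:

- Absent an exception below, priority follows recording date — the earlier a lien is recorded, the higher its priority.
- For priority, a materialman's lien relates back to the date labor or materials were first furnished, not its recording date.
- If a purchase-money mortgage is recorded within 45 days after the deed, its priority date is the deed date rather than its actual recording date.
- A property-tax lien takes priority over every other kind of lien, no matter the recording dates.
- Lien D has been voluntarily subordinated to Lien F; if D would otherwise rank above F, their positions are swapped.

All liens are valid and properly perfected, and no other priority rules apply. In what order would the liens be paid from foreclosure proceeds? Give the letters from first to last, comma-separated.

E, B, C, F, A, D

Effective dates after the stated exceptions: C's effective date is January 15, 2019, when work began; F missed the 45-day window (212 days after the deed), so its recording date stands.
E is a property-tax lien, so it outranks all other liens regardless of date.
Ordering the rest by effective date: B (March 24, 2018), C (January 15, 2019), D (June 11, 2019), A (February 25, 2020), F (April 23, 2020).
The subordination applies — D was senior to F — so D and F swap.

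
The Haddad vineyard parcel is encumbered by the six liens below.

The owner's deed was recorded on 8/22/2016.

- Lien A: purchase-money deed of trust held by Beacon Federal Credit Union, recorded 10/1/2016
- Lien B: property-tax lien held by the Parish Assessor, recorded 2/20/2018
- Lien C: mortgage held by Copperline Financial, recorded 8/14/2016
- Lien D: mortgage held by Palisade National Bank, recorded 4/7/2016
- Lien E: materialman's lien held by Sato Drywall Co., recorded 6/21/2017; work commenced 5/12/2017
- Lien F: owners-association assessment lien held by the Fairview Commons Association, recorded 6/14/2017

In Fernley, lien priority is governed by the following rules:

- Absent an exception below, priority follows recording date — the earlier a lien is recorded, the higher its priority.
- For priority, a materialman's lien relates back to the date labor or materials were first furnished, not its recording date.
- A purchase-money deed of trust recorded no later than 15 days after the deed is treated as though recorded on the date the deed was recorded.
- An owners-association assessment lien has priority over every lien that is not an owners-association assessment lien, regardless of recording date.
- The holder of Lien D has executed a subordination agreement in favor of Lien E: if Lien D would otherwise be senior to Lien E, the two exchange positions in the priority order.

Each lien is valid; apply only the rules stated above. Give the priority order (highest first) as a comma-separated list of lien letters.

F, E, C, A, D, B

Effective dates: A was recorded 40 days after the deed — beyond 15 days — so no relation-back applies; E relates back to 5/12/2017 (work commenced).
F, as an owners-association assessment lien, has superpriority and ranks first.
Ordering the rest by effective date: D (4/7/2016), C (8/14/2016), A (10/1/2016), E (5/12/2017), B (2/20/2018).
The subordination applies — D was senior to E — so D and E swap.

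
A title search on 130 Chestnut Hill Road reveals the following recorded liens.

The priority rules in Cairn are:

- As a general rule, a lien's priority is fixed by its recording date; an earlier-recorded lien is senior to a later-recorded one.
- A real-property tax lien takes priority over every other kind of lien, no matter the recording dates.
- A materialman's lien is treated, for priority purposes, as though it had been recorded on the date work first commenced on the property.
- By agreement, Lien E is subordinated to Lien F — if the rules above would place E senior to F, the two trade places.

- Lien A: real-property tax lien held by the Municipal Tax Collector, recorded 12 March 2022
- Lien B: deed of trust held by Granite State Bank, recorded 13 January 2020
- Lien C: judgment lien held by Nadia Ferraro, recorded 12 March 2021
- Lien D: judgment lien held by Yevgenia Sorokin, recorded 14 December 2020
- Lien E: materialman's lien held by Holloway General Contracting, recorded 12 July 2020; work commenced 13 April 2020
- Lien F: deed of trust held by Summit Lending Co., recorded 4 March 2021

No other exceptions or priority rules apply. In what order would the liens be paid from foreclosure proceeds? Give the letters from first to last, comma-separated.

Adjusting effective dates: E relates back to 13 April 2020 (work commenced).
As a real-property tax lien, A is senior to every other lien.
The other liens, earliest effective date first: B (13 January 2020), E (13 April 2020), D (14 December 2020), F (4 March 2021), C (12 March 2021).
E is senior to F before the subordination, so the two trade places.

A, B, F, D, E, C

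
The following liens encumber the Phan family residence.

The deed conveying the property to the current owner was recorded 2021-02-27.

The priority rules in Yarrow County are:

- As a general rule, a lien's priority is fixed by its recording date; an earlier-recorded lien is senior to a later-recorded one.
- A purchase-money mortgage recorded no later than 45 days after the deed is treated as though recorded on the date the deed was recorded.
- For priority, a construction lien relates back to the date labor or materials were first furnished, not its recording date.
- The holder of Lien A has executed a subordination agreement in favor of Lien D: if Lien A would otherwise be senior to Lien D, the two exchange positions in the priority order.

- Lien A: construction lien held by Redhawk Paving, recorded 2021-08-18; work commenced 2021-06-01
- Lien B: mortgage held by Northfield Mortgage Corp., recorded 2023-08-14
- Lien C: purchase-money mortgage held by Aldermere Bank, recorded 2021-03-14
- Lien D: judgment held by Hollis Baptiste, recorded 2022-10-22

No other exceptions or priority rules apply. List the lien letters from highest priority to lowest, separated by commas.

First, effective dates: A relates back to 2021-06-01 (work commenced); C was recorded within the 45-day window, so its effective date is the deed date 2021-02-27.
By effective date: C (2021-02-27), A (2021-06-01), D (2022-10-22), B (2023-08-14).
A would otherwise be senior to D, so under the subordination agreement A and D exchange positions.

C, D, A, B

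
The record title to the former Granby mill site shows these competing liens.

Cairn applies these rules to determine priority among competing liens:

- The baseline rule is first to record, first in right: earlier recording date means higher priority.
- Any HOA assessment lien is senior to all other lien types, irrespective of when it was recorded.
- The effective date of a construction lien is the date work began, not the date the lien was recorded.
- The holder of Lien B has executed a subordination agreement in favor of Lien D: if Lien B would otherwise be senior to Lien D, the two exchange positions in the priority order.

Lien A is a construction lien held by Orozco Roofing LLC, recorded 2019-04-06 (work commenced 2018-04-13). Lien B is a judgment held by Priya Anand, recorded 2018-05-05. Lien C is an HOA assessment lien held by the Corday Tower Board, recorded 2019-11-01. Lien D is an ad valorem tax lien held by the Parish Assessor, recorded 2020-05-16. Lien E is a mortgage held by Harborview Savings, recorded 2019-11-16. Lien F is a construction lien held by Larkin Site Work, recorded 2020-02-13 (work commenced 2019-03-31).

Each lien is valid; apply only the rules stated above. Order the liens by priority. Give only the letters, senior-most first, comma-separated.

C, A, D, F, E, B

Adjusting effective dates: A is treated as recorded 2018-04-13, the work-commencement date; F's effective date is 2019-03-31, when work began.
C, as an HOA assessment lien, has superpriority and ranks first.
The other liens, earliest effective date first: A (2018-04-13), B (2018-05-05), F (2019-03-31), E (2019-11-16), D (2020-05-16).
B is senior to D before the subordination, so the two trade places.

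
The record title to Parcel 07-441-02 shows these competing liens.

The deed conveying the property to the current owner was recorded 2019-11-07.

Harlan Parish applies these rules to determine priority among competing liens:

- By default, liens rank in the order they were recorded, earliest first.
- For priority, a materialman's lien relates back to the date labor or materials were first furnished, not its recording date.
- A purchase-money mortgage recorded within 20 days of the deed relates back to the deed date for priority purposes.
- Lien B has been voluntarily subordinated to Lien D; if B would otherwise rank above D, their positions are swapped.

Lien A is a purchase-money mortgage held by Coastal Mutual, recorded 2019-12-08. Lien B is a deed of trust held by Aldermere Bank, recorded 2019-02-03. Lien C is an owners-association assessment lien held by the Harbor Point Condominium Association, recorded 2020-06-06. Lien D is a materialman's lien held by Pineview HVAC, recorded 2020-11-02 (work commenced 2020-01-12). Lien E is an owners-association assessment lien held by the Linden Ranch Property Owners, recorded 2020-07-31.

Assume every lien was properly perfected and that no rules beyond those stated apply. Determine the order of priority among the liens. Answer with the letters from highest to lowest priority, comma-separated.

D, A, B, C, E

First, effective dates: A missed the 20-day window (31 days after the deed), so its recording date stands; D relates back to 2020-01-12 (work commenced).
Sorted by effective date: B (2019-02-03), A (2019-12-08), D (2020-01-12), C (2020-06-06), E (2020-07-31).
The subordination applies — B was senior to D — so B and D swap.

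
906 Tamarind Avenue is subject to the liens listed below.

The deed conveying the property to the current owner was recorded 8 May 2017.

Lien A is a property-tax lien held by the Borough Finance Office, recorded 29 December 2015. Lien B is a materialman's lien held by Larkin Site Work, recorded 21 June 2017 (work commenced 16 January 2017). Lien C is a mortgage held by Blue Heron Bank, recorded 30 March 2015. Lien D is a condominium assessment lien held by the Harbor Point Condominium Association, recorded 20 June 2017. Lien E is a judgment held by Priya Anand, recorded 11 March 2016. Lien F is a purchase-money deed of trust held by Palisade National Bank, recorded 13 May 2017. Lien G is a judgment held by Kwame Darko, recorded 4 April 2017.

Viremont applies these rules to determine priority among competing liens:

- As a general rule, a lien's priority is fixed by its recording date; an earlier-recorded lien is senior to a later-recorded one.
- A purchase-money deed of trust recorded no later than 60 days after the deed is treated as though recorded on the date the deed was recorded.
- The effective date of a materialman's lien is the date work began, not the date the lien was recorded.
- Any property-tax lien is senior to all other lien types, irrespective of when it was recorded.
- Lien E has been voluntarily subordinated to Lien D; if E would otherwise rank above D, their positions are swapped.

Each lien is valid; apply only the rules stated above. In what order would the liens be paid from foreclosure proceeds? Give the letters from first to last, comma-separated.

Effective dates after the stated exceptions: B's effective date is 16 January 2017, when work began; F was recorded within the 60-day window, so its effective date is the deed date 8 May 2017.
A, as a property-tax lien, has superpriority and ranks first.
Remaining liens by effective date: C (30 March 2015), E (11 March 2016), B (16 January 2017), G (4 April 2017), F (8 May 2017), D (20 June 2017).
E is senior to D before the subordination, so the two trade places.

A, C, D, B, G, F, E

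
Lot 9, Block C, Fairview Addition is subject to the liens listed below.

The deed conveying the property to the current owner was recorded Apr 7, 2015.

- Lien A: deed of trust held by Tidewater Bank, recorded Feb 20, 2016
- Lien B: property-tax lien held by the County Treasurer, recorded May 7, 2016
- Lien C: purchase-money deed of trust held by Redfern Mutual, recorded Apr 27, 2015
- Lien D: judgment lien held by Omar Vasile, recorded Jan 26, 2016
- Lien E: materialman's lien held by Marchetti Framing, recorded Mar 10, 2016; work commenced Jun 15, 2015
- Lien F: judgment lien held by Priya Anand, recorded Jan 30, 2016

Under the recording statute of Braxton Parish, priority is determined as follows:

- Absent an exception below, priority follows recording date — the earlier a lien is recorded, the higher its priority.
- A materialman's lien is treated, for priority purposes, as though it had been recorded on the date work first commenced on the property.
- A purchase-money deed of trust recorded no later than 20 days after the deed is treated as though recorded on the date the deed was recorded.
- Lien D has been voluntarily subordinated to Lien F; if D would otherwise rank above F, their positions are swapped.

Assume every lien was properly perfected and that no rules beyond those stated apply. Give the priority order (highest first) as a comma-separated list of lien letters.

C, E, F, D, A, B

Effective dates: C's effective date is the deed date, Apr 7, 2015; E's effective date is Jun 15, 2015, when work began.
By effective date: C (Apr 7, 2015), E (Jun 15, 2015), D (Jan 26, 2016), F (Jan 30, 2016), A (Feb 20, 2016), B (May 7, 2016).
The subordination applies — D was senior to F — so D and F swap.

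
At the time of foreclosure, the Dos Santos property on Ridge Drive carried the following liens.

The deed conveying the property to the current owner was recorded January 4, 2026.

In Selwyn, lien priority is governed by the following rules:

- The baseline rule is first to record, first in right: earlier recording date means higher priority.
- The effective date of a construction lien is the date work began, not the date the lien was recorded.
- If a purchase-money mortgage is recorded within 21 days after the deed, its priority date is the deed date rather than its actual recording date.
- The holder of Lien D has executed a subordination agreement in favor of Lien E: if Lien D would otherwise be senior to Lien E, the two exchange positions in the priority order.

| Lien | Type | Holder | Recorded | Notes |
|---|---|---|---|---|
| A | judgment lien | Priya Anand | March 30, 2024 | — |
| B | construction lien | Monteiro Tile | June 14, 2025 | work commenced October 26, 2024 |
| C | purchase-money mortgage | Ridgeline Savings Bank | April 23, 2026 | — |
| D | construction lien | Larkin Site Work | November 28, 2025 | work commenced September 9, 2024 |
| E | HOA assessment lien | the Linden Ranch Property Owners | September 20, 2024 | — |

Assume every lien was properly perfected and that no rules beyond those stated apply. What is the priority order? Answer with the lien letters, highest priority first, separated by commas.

Effective dates: B is treated as recorded October 26, 2024, the work-commencement date; C was recorded 109 days after the deed, outside the 21-day window, so it keeps its recording date; D's effective date is September 9, 2024, when work began.
Sorted by effective date: A (March 30, 2024), D (September 9, 2024), E (September 20, 2024), B (October 26, 2024), C (April 23, 2026).
Because D would otherwise rank above E, the subordination swaps them.

A, E, D, B, C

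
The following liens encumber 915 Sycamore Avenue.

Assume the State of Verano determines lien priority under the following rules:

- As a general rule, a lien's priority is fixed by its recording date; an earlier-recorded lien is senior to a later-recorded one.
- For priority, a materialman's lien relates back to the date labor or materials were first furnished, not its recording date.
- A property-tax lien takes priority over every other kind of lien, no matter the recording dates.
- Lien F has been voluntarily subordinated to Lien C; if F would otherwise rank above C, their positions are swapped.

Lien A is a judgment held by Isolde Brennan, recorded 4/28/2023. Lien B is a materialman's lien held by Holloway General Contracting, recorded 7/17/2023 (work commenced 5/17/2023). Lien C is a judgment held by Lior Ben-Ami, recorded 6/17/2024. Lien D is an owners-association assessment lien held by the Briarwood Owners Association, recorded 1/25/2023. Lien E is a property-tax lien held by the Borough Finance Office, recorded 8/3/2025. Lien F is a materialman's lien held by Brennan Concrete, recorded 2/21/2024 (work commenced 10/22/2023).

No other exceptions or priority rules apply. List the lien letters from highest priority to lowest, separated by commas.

Adjusting effective dates: B's effective date is 5/17/2023, when work began; F's effective date is 10/22/2023, when work began.
E is a property-tax lien, so it outranks all other liens regardless of date.
Among the remaining liens, by effective date: D (1/25/2023), A (4/28/2023), B (5/17/2023), F (10/22/2023), C (6/17/2024).
The subordination applies — F was senior to C — so F and C swap.

E, D, A, B, C, F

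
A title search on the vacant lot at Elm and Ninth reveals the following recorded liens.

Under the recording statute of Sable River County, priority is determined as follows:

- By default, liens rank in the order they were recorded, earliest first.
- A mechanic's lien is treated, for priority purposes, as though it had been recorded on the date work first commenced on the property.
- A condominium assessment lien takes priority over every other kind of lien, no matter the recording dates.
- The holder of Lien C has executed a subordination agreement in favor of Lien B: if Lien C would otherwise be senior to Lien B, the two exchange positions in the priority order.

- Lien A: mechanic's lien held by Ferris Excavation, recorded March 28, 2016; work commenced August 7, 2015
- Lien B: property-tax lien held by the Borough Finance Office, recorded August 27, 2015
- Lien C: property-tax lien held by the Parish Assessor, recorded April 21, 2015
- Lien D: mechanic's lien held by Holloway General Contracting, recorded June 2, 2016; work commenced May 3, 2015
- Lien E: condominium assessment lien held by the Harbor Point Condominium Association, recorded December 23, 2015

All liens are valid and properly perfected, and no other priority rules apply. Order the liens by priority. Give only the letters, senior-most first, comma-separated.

First, effective dates: A is treated as recorded August 7, 2015, the work-commencement date; D relates back to May 3, 2015 (work commenced).
As a condominium assessment lien, E is senior to every other lien.
The other liens, earliest effective date first: C (April 21, 2015), D (May 3, 2015), A (August 7, 2015), B (August 27, 2015).
C is senior to B before the subordination, so the two trade places.

E, B, D, A, C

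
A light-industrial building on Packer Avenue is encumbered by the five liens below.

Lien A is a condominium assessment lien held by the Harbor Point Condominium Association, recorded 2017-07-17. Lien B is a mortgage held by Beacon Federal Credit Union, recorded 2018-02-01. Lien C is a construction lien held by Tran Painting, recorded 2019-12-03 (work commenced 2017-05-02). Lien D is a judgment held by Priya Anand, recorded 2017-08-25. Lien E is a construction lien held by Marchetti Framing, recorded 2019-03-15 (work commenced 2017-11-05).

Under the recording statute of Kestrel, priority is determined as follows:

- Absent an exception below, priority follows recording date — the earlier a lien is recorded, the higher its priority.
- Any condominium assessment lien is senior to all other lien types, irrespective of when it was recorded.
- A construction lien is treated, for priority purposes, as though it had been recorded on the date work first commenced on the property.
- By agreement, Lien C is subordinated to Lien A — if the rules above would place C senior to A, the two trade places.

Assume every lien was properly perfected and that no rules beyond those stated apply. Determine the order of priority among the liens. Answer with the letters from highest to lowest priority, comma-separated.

First, effective dates: C is treated as recorded 2017-05-02, the work-commencement date; E's effective date is 2017-11-05, when work began.
As a condominium assessment lien, A is senior to every other lien.
Among the remaining liens, by effective date: C (2017-05-02), D (2017-08-25), E (2017-11-05), B (2018-02-01).
C is already junior to A, so the subordination agreement changes nothing.

A, C, D, E, B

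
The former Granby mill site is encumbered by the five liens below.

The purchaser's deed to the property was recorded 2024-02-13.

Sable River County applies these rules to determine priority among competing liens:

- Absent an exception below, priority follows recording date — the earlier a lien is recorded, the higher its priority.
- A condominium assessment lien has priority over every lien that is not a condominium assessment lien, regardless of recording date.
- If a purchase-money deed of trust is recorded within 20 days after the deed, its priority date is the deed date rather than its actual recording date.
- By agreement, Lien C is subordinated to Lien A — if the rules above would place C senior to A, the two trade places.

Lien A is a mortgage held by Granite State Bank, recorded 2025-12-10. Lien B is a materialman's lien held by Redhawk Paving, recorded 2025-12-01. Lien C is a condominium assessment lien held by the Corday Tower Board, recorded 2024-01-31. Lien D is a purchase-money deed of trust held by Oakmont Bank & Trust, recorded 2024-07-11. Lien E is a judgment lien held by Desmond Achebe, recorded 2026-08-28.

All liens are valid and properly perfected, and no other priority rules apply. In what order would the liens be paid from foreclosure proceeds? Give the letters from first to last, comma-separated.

A, D, B, C, E

First, effective dates: D missed the 20-day window (149 days after the deed), so its recording date stands.
C, as a condominium assessment lien, has superpriority and ranks first.
The other liens, earliest effective date first: D (2024-07-11), B (2025-12-01), A (2025-12-10), E (2026-08-28).
Because C would otherwise rank above A, the subordination swaps them.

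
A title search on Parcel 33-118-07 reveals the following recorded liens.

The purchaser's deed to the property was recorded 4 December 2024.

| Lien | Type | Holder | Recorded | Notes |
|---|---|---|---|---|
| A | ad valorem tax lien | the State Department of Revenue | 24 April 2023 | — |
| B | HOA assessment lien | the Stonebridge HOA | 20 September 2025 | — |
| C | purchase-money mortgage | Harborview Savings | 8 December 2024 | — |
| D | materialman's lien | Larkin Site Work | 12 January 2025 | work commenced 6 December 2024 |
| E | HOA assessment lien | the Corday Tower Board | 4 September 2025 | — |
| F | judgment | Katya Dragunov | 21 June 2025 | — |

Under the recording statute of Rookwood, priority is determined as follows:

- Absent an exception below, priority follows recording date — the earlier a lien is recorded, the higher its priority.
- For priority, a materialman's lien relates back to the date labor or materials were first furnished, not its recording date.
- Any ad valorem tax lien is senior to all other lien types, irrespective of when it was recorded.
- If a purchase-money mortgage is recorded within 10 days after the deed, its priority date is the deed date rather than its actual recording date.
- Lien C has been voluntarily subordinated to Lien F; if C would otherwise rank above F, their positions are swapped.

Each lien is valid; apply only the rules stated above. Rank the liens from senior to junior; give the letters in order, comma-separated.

First, effective dates: C relates back to the deed date 4 December 2024; D is treated as recorded 6 December 2024, the work-commencement date.
A is an ad valorem tax lien, so it outranks all other liens regardless of date.
Remaining liens by effective date: C (4 December 2024), D (6 December 2024), F (21 June 2025), E (4 September 2025), B (20 September 2025).
C would otherwise be senior to F, so under the subordination agreement C and F exchange positions.

A, F, D, C, E, B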